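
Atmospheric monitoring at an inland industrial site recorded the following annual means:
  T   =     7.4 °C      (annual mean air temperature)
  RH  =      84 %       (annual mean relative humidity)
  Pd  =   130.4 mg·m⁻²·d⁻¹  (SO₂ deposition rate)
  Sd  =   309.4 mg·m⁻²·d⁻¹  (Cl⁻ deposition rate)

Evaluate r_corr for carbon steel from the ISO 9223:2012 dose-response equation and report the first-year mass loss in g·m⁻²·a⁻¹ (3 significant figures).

carbon steel: f(T) = +0.150·(T−10) [T≤10 °C] = -0.3900
  Pd branch = 1.77·Pd^0.52·e^(0.02·RH+f) = 80.94 μm/a
  Cl⁻ term: 0.102·309.4^0.62·exp(0.033·84+0.04·7.4) = 76.76
  sum: 80.94 + 76.76 → r_corr = 157.7 μm/a
Convert to mass loss: 157.7 μm/a × 7.85 g/cm³ = 1238 g·m⁻²·a⁻¹

r_corr = 1.24e+03 g·m⁻²·a⁻¹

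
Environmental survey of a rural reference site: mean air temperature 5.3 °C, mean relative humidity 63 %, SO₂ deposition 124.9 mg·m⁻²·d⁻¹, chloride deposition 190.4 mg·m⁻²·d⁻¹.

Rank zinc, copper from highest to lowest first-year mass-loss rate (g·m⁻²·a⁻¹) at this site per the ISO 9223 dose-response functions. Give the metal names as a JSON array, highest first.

zinc: f(T) = +0.038·(T−10) [T≤10 °C] = -0.1786
  sulphur-dioxide contribution → 1.637 μm/a
  chloride contribution → 0.9057 μm/a
  ⇒ r_corr(zinc) = 2.543 μm/a
  mass loss = 2.543 μm/a × 7.14 g/cm³ = 18.16 g·m⁻²·a⁻¹
copper: f(T) = +0.126·(T−10) [T≤10 °C] = -0.5922
  sulphur-dioxide contribution → 0.4231 μm/a
  chloride contribution → 0.5297 μm/a
  ⇒ r_corr(copper) = 0.9528 μm/a
  mass loss = 0.9528 μm/a × 8.96 g/cm³ = 8.537 g·m⁻²·a⁻¹
Ordering by g·m⁻²·a⁻¹: zinc (18.2) > copper (8.54)

["zinc", "copper"]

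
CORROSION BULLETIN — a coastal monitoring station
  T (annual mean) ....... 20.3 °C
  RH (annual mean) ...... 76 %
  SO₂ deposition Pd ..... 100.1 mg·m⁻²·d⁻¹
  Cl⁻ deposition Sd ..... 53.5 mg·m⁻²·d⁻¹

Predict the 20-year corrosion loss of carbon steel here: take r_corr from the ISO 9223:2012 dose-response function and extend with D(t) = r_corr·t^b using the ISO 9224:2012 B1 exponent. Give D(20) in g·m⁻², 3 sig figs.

D(20) = 3.17e+03 g·m⁻²

carbon steel: f(T) = -0.054·(T−10) [T>10 °C] = -0.5562
  sulphur-dioxide contribution → 50.91 μm/a
  chloride contribution → 33.27 μm/a
  ⇒ r_corr(carbon steel) = 84.18 μm/a
ISO 9224: D(t) = r_corr · t^b with b = 0.523 (carbon steel, B1)
  D(20) = 84.18 × 20^0.523 = 84.18 × 4.791 = 403.3 μm
  Mass loss = 403.3 μm × 7.85 g/cm³ = 3166 g·m⁻²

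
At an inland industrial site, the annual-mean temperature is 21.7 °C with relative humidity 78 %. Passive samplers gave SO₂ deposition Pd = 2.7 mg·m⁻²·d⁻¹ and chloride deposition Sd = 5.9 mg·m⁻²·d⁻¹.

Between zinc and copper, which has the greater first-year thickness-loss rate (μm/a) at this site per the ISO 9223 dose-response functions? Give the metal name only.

copper

zinc: temperature factor f = -0.071·(11.7) = -0.8307
  Pd branch = 0.0129·Pd^0.44·e^(0.046·RH+f) = 0.3147 μm/a
  Sd branch = 0.0175·Sd^0.57·e^(0.008·RH+0.085·T) = 0.5682 μm/a
  r_corr = 0.3147 + 0.5682 = 0.8829 μm/a
copper: temperature factor f = -0.080·(11.7) = -0.9360
  Pd branch = 0.0053·Pd^0.26·e^(0.059·RH+f) = 0.2683 μm/a
  Cl⁻ term: 0.01025·5.9^0.27·exp(0.036·78+0.049·21.7) = 0.7946
  r_corr = 0.2683 + 0.7946 = 1.063 μm/a
Ordering by μm/a: copper (1.06) > zinc (0.883)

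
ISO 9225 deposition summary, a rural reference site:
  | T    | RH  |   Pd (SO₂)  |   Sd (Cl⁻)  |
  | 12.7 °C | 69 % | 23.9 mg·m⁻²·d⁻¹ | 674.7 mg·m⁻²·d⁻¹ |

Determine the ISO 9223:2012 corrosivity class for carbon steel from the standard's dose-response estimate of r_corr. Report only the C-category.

carbon steel: T>10 °C ⇒ hinge -0.054·(12.7−10) = -0.1458
  SO₂ term: 1.77·23.9^0.52·exp(0.02·69-0.1458) = 31.68
  Cl⁻ term: 0.102·674.7^0.62·exp(0.033·69+0.04·12.7) = 93.79
  sum: 31.68 + 93.79 → r_corr = 125.5 μm/a
ISO 9223 Table 2 (carbon steel): 80 < 125 ≤ 200 μm/a ⇒ C5

C5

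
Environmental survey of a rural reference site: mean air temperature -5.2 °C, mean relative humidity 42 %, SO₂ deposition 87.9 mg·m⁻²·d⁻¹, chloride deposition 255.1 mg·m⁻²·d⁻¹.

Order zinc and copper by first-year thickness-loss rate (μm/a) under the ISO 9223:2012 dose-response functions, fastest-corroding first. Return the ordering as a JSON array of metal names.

["zinc", "copper"]

zinc: f(T) = +0.038·(T−10) [T≤10 °C] = -0.5776
  sulphur-dioxide contribution → 0.3582 μm/a
  chloride contribution → 0.3705 μm/a
  ⇒ r_corr(zinc) = 0.7288 μm/a
copper: f(T) = +0.126·(T−10) [T≤10 °C] = -1.9152
  sulphur-dioxide contribution → 0.02979 μm/a
  chloride contribution → 0.1609 μm/a
  ⇒ r_corr(copper) = 0.1907 μm/a
Ordering by μm/a: zinc (0.729) > copper (0.191)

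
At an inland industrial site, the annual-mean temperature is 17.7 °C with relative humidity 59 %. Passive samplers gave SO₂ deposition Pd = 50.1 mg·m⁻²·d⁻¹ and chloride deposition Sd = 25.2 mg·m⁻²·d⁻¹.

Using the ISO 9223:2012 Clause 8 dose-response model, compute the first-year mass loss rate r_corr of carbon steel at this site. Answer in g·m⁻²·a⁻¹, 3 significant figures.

r_corr = 313 g·m⁻²·a⁻¹

carbon steel: T>10 °C ⇒ hinge -0.054·(17.7−10) = -0.4158
  Pd branch = 1.77·Pd^0.52·e^(0.02·RH+f) = 29.09 μm/a
  Sd branch = 0.102·Sd^0.62·e^(0.033·RH+0.04·T) = 10.73 μm/a
  r_corr = 29.09 + 10.73 = 39.82 μm/a
Convert to mass loss: 39.82 μm/a × 7.85 g/cm³ = 312.6 g·m⁻²·a⁻¹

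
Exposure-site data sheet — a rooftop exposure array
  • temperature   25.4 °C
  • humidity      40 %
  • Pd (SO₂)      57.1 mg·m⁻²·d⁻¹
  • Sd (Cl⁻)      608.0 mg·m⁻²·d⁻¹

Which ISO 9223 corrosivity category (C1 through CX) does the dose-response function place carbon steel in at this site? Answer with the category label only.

carbon steel: temperature factor f = -0.054·(15.4) = -0.8316
  Pd branch = 1.77·Pd^0.52·e^(0.02·RH+f) = 14.05 μm/a
  Cl⁻ term: 0.102·608.0^0.62·exp(0.033·40+0.04·25.4) = 56.12
  r_corr = 14.05 + 56.12 = 70.17 μm/a
70.2 μm/a falls in (50, 80] for carbon steel → category C4

C4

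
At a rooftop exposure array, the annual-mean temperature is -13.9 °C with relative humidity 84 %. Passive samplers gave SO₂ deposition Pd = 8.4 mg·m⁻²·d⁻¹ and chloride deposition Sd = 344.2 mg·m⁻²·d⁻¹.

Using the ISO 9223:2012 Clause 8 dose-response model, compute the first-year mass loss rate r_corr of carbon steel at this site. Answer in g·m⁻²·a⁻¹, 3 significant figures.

r_corr = 281 g·m⁻²·a⁻¹

carbon steel: T≤10 °C ⇒ hinge +0.150·(-13.9−10) = -3.5850
  sulphur-dioxide contribution → 0.7966 μm/a
  chloride contribution → 34.98 μm/a
  total first-year rate 35.78 μm/a
Convert to mass loss: 35.78 μm/a × 7.85 g/cm³ = 280.8 g·m⁻²·a⁻¹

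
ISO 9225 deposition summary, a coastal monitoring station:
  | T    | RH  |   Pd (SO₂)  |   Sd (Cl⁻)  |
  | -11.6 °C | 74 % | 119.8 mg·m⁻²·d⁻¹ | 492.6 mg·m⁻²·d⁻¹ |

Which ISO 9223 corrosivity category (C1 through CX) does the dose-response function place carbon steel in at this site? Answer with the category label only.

carbon steel: T≤10 °C ⇒ hinge +0.150·(-11.6−10) = -3.2400
  SO₂ term: 1.77·119.8^0.52·exp(0.02·74-3.2400) = 3.668
  Sd branch = 0.102·Sd^0.62·e^(0.033·RH+0.04·T) = 34.43 μm/a
  r_corr = 3.668 + 34.43 = 38.1 μm/a
ISO 9223 Table 2 (carbon steel): 25 < 38.1 ≤ 50 μm/a ⇒ C3

C3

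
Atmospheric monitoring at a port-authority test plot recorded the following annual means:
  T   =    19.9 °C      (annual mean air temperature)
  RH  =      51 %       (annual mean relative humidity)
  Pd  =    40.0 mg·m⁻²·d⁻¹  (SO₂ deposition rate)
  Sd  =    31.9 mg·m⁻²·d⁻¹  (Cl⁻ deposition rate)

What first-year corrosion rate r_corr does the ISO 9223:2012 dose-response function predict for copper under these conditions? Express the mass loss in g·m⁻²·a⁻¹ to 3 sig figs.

r_corr = 5.03 g·m⁻²·a⁻¹

copper: temperature factor f = -0.080·(9.9) = -0.7920
  sulphur-dioxide contribution → 0.127 μm/a
  chloride contribution → 0.4341 μm/a
  ⇒ r_corr(copper) = 0.5611 μm/a
Convert to mass loss: 0.5611 μm/a × 8.96 g/cm³ = 5.027 g·m⁻²·a⁻¹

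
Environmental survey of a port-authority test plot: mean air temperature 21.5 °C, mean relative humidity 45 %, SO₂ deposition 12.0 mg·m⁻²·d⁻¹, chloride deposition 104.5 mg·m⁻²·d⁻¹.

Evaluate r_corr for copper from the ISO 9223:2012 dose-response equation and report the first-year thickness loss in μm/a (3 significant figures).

r_corr = 0.578 μm/a

copper: temperature factor f = -0.080·(11.5) = -0.9200
  sulphur-dioxide contribution → 0.05733 μm/a
  chloride contribution → 0.5212 μm/a
  total first-year rate 0.5785 μm/a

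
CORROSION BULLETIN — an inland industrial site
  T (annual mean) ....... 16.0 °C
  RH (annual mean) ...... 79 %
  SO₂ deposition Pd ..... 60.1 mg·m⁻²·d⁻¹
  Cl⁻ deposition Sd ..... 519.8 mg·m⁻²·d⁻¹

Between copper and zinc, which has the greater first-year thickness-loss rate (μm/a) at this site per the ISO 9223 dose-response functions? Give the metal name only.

zinc

copper: f(T) = -0.080·(T−10) [T>10 °C] = -0.4800
  Pd branch = 0.0053·Pd^0.26·e^(0.059·RH+f) = 1.006 μm/a
  Cl⁻ term: 0.01025·519.8^0.27·exp(0.036·79+0.049·16.0) = 2.087
  sum: 1.006 + 2.087 → r_corr = 3.093 μm/a
zinc: temperature factor f = -0.071·(6.0) = -0.4260
  Pd branch = 0.0129·Pd^0.44·e^(0.046·RH+f) = 1.934 μm/a
  Sd branch = 0.0175·Sd^0.57·e^(0.008·RH+0.085·T) = 4.531 μm/a
  sum: 1.934 + 4.531 → r_corr = 6.465 μm/a
Ordering by μm/a: zinc (6.47) > copper (3.09)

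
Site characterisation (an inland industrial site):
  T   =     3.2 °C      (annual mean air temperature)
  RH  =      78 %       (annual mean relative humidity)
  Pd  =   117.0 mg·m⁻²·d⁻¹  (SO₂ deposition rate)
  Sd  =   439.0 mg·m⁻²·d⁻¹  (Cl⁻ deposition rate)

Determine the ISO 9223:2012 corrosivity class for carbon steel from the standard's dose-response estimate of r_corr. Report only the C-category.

carbon steel: temperature factor f = +0.150·(-6.8) = -1.0200
  SO₂ term: 1.77·117.0^0.52·exp(0.02·78-1.0200) = 36.14
  Cl⁻ term: 0.102·439.0^0.62·exp(0.033·78+0.04·3.2) = 66.13
  r_corr = 36.14 + 66.13 = 102.3 μm/a
ISO 9223 Table 2 (carbon steel): 80 < 102 ≤ 200 μm/a ⇒ C5

C5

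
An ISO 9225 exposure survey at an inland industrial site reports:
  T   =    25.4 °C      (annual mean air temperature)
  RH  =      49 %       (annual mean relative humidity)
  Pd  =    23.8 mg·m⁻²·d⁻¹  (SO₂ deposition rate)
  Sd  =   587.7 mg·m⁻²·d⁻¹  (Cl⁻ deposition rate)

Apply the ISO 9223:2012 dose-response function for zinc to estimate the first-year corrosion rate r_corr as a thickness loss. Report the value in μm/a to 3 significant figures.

zinc: T>10 °C ⇒ hinge -0.071·(25.4−10) = -1.0934
  sulphur-dioxide contribution → 0.1661 μm/a
  chloride contribution → 8.498 μm/a
  ⇒ r_corr(zinc) = 8.665 μm/a

r_corr = 8.66 μm/a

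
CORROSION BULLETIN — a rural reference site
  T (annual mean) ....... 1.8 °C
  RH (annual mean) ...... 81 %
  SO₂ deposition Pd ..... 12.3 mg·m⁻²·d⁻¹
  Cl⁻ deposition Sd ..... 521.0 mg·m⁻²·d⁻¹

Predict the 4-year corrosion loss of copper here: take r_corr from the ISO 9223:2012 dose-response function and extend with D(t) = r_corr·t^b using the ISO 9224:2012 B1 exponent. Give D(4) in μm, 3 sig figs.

copper: f(T) = +0.126·(T−10) [T≤10 °C] = -1.0332
  sulphur-dioxide contribution → 0.431 μm/a
  chloride contribution → 1.119 μm/a
  ⇒ r_corr(copper) = 1.55 μm/a
ISO 9224: D(t) = r_corr · t^b with b = 0.667 (copper, B1)
  D(4) = 1.55 × 4^0.667 = 1.55 × 2.521 = 3.908 μm

D(4) = 3.91 μm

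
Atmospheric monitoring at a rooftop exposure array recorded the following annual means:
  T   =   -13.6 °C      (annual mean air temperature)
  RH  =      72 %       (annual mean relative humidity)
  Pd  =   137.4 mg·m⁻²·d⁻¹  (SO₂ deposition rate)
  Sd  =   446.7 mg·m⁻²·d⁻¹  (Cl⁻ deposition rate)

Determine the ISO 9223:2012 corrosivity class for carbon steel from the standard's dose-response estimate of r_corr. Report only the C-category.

C3

carbon steel: T≤10 °C ⇒ hinge +0.150·(-13.6−10) = -3.5400
  Pd branch = 1.77·Pd^0.52·e^(0.02·RH+f) = 2.804 μm/a
  Sd branch = 0.102·Sd^0.62·e^(0.033·RH+0.04·T) = 28.01 μm/a
  sum: 2.804 + 28.01 → r_corr = 30.81 μm/a
30.8 μm/a falls in (25, 50] for carbon steel → category C3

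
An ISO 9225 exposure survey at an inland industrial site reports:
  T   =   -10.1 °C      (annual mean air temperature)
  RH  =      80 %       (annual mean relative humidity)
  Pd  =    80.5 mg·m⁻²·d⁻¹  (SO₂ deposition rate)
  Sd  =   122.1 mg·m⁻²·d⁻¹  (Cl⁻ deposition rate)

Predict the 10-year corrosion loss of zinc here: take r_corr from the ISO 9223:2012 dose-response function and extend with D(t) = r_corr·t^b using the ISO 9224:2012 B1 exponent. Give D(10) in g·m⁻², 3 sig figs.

zinc: T≤10 °C ⇒ hinge +0.038·(-10.1−10) = -0.7638
  sulphur-dioxide contribution → 1.643 μm/a
  chloride contribution → 0.2176 μm/a
  ⇒ r_corr(zinc) = 1.861 μm/a
Long-term exponent b (ISO 9224 Table 2, B1) = 0.813
  D(10) = 1.861 × 10^0.813 = 1.861 × 6.501 = 12.1 μm
  Mass loss = 12.1 μm × 7.14 g/cm³ = 86.36 g·m⁻²

D(10) = 86.4 g·m⁻²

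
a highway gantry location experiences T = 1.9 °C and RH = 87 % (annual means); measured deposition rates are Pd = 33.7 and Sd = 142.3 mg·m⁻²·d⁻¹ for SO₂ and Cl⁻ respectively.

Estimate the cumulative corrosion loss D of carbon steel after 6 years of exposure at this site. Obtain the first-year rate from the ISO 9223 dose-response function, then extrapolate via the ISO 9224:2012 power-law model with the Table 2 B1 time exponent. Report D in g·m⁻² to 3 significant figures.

carbon steel: temperature factor f = +0.150·(-8.1) = -1.2150
  Pd branch = 1.77·Pd^0.52·e^(0.02·RH+f) = 18.64 μm/a
  Sd branch = 0.102·Sd^0.62·e^(0.033·RH+0.04·T) = 42.02 μm/a
  r_corr = 18.64 + 42.02 = 60.66 μm/a
Long-term exponent b (ISO 9224 Table 2, B1) = 0.523
  D(6) = 60.66 × 6^0.523 = 60.66 × 2.553 = 154.8 μm
  Mass loss = 154.8 μm × 7.85 g/cm³ = 1215 g·m⁻²

D(6) = 1.22e+03 g·m⁻²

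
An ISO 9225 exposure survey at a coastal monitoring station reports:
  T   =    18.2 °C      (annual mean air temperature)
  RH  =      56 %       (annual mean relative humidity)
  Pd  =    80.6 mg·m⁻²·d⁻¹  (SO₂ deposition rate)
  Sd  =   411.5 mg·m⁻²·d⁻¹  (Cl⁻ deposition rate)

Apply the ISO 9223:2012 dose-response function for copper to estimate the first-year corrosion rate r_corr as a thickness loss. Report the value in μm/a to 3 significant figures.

r_corr = 1.19 μm/a

copper: f(T) = -0.080·(T−10) [T>10 °C] = -0.6560
  sulphur-dioxide contribution → 0.2344 μm/a
  chloride contribution → 0.9538 μm/a
  ⇒ r_corr(copper) = 1.188 μm/a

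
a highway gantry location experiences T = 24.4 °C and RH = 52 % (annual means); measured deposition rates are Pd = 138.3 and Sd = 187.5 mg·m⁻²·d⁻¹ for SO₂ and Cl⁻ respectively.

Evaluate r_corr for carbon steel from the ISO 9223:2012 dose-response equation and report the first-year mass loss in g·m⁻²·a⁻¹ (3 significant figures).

carbon steel: temperature factor f = -0.054·(14.4) = -0.7776
  sulphur-dioxide contribution → 29.86 μm/a
  chloride contribution → 38.64 μm/a
  total first-year rate 68.5 μm/a
Convert to mass loss: 68.5 μm/a × 7.85 g/cm³ = 537.7 g·m⁻²·a⁻¹

r_corr = 538 g·m⁻²·a⁻¹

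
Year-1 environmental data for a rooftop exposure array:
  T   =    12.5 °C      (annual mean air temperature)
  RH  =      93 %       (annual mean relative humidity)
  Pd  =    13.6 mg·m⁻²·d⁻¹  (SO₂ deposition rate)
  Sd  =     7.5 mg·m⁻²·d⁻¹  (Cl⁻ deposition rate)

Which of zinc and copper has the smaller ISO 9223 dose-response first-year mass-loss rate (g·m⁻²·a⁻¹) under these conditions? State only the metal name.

zinc: temperature factor f = -0.071·(2.5) = -0.1775
  SO₂ term: 0.0129·13.6^0.44·exp(0.046·93-0.1775) = 2.456
  Cl⁻ term: 0.0175·7.5^0.57·exp(0.008·93+0.085·12.5) = 0.336
  sum: 2.456 + 0.336 → r_corr = 2.792 μm/a
  mass loss = 2.792 μm/a × 7.14 g/cm³ = 19.93 g·m⁻²·a⁻¹
copper: f(T) = -0.080·(T−10) [T>10 °C] = -0.2000
  Pd branch = 0.0053·Pd^0.26·e^(0.059·RH+f) = 2.066 μm/a
  Sd branch = 0.01025·Sd^0.27·e^(0.036·RH+0.049·T) = 0.9269 μm/a
  sum: 2.066 + 0.9269 → r_corr = 2.993 μm/a
  mass loss = 2.993 μm/a × 8.96 g/cm³ = 26.82 g·m⁻²·a⁻¹
Ordering by g·m⁻²·a⁻¹: copper (26.8) > zinc (19.9)

zinc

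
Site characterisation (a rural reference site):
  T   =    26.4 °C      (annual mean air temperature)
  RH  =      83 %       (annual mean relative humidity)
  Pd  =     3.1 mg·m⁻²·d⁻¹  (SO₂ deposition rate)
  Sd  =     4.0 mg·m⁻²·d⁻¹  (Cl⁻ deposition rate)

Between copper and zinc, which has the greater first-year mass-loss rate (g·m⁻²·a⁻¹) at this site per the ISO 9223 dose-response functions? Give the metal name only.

copper

copper: T>10 °C ⇒ hinge -0.080·(26.4−10) = -1.3120
  sulphur-dioxide contribution → 0.2564 μm/a
  chloride contribution → 1.078 μm/a
  total first-year rate 1.335 μm/a
  mass loss = 1.335 μm/a × 8.96 g/cm³ = 11.96 g·m⁻²·a⁻¹
zinc: T>10 °C ⇒ hinge -0.071·(26.4−10) = -1.1644
  sulphur-dioxide contribution → 0.3015 μm/a
  chloride contribution → 0.7065 μm/a
  ⇒ r_corr(zinc) = 1.008 μm/a
  mass loss = 1.008 μm/a × 7.14 g/cm³ = 7.197 g·m⁻²·a⁻¹
Ordering by g·m⁻²·a⁻¹: copper (12) > zinc (7.2)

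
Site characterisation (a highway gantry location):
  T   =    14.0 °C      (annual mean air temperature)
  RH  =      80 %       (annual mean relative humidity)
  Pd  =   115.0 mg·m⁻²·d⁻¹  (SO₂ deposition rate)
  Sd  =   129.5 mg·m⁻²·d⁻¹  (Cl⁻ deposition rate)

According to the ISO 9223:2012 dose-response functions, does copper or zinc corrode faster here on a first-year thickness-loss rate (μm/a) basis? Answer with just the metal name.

zinc

copper: temperature factor f = -0.080·(4.0) = -0.3200
  Pd branch = 0.0053·Pd^0.26·e^(0.059·RH+f) = 1.482 μm/a
  Cl⁻ term: 0.01025·129.5^0.27·exp(0.036·80+0.049·14.0) = 1.348
  r_corr = 1.482 + 1.348 = 2.83 μm/a
zinc: temperature factor f = -0.071·(4.0) = -0.2840
  Pd branch = 0.0129·Pd^0.44·e^(0.046·RH+f) = 3.106 μm/a
  Sd branch = 0.0175·Sd^0.57·e^(0.008·RH+0.085·T) = 1.745 μm/a
  sum: 3.106 + 1.745 → r_corr = 4.851 μm/a
Ordering by μm/a: zinc (4.85) > copper (2.83)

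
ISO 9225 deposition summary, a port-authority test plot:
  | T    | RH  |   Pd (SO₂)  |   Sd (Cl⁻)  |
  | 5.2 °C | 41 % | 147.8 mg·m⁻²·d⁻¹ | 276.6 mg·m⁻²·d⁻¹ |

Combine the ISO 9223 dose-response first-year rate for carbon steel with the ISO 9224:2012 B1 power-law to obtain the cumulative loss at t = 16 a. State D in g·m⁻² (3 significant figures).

carbon steel: f(T) = +0.150·(T−10) [T≤10 °C] = -0.7200
  sulphur-dioxide contribution → 26.28 μm/a
  chloride contribution → 15.87 μm/a
  ⇒ r_corr(carbon steel) = 42.15 μm/a
Long-term exponent b (ISO 9224 Table 2, B1) = 0.523
  D(16) = 42.15 × 16^0.523 = 42.15 × 4.263 = 179.7 μm
  Mass loss = 179.7 μm × 7.85 g/cm³ = 1411 g·m⁻²

D(16) = 1.41e+03 g·m⁻²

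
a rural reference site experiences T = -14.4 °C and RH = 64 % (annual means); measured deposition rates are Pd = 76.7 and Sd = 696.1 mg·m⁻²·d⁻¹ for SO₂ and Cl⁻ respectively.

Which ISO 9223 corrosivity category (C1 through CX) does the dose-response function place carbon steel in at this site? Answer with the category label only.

C3

carbon steel: temperature factor f = +0.150·(-24.4) = -3.6600
  SO₂ term: 1.77·76.7^0.52·exp(0.02·64-3.6600) = 1.565
  Sd branch = 0.102·Sd^0.62·e^(0.033·RH+0.04·T) = 27.42 μm/a
  r_corr = 1.565 + 27.42 = 28.99 μm/a
ISO 9223 Table 2 (carbon steel): 25 < 29 ≤ 50 μm/a ⇒ C3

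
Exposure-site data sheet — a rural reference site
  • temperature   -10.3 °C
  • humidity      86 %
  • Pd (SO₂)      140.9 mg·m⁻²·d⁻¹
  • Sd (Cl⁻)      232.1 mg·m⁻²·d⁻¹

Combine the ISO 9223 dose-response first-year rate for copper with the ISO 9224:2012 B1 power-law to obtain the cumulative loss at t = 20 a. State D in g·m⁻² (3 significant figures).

copper: f(T) = +0.126·(T−10) [T≤10 °C] = -2.5578
  sulphur-dioxide contribution → 0.2376 μm/a
  chloride contribution → 0.5954 μm/a
  total first-year rate 0.833 μm/a
Power-law: D(20) = r_corr · 20^0.667
  D(20) = 0.833 × 20^0.667 = 0.833 × 7.375 = 6.144 μm
  Mass loss = 6.144 μm × 8.96 g/cm³ = 55.05 g·m⁻²

D(20) = 55.0 g·m⁻²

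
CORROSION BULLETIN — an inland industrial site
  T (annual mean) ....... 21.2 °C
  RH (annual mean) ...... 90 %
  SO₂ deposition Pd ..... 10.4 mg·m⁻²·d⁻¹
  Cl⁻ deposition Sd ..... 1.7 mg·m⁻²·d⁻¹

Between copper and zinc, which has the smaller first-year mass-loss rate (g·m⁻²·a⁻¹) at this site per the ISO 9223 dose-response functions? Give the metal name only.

copper: T>10 °C ⇒ hinge -0.080·(21.2−10) = -0.8960
  sulphur-dioxide contribution → 0.8048 μm/a
  chloride contribution → 0.8535 μm/a
  total first-year rate 1.658 μm/a
  mass loss = 1.658 μm/a × 8.96 g/cm³ = 14.86 g·m⁻²·a⁻¹
zinc: f(T) = -0.071·(T−10) [T>10 °C] = -0.7952
  sulphur-dioxide contribution → 1.025 μm/a
  chloride contribution → 0.2949 μm/a
  total first-year rate 1.32 μm/a
  mass loss = 1.32 μm/a × 7.14 g/cm³ = 9.424 g·m⁻²·a⁻¹
Ordering by g·m⁻²·a⁻¹: copper (14.9) > zinc (9.42)

zinc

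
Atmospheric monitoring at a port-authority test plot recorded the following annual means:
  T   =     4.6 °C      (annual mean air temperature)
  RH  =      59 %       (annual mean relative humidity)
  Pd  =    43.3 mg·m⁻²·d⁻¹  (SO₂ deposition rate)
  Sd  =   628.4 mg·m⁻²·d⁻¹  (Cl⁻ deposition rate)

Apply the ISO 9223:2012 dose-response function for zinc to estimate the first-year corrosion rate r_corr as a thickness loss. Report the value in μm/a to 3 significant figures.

r_corr = 2.46 μm/a

zinc: T≤10 °C ⇒ hinge +0.038·(4.6−10) = -0.2052
  SO₂ term: 0.0129·43.3^0.44·exp(0.046·59-0.2052) = 0.8322
  Cl⁻ term: 0.0175·628.4^0.57·exp(0.008·59+0.085·4.6) = 1.632
  sum: 0.8322 + 1.632 → r_corr = 2.465 μm/a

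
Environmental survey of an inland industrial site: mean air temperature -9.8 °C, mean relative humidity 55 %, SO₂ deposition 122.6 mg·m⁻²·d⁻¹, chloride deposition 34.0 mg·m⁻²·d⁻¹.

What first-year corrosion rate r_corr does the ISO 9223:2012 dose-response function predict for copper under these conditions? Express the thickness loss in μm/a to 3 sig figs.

copper: f(T) = +0.126·(T−10) [T≤10 °C] = -2.4948
  Pd branch = 0.0053·Pd^0.26·e^(0.059·RH+f) = 0.03918 μm/a
  Sd branch = 0.01025·Sd^0.27·e^(0.036·RH+0.049·T) = 0.119 μm/a
  sum: 0.03918 + 0.119 → r_corr = 0.1582 μm/a

r_corr = 0.158 μm/a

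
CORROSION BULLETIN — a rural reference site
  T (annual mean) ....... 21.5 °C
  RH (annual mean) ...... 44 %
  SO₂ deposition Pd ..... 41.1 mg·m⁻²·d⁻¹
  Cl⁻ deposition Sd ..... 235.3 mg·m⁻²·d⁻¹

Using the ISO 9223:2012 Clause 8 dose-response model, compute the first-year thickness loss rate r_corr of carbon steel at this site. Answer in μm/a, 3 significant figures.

carbon steel: f(T) = -0.054·(T−10) [T>10 °C] = -0.6210
  SO₂ term: 1.77·41.1^0.52·exp(0.02·44-0.6210) = 15.84
  Cl⁻ term: 0.102·235.3^0.62·exp(0.033·44+0.04·21.5) = 30.42
  r_corr = 15.84 + 30.42 = 46.25 μm/a

r_corr = 46.3 μm/a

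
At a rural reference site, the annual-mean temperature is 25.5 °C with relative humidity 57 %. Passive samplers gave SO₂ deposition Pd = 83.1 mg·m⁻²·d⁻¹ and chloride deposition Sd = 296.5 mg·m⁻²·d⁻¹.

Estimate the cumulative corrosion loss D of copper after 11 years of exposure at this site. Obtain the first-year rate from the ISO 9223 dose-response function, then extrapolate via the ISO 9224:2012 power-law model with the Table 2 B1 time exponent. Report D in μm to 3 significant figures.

D(11) = 7.10 μm

copper: f(T) = -0.080·(T−10) [T>10 °C] = -1.2400
  SO₂ term: 0.0053·83.1^0.26·exp(0.059·57-1.2400) = 0.1398
  Cl⁻ term: 0.01025·296.5^0.27·exp(0.036·57+0.049·25.5) = 1.294
  r_corr = 0.1398 + 1.294 = 1.434 μm/a
Long-term exponent b (ISO 9224 Table 2, B1) = 0.667
  D(11) = 1.434 × 11^0.667 = 1.434 × 4.95 = 7.098 μm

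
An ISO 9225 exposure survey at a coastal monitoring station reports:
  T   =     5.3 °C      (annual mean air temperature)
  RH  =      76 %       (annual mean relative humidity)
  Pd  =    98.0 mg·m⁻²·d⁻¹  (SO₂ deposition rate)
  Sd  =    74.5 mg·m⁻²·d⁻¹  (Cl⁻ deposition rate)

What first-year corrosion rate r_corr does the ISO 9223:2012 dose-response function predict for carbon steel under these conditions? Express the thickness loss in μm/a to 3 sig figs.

r_corr = 65.8 μm/a

carbon steel: temperature factor f = +0.150·(-4.7) = -0.7050
  sulphur-dioxide contribution → 43.39 μm/a
  chloride contribution → 22.42 μm/a
  ⇒ r_corr(carbon steel) = 65.81 μm/a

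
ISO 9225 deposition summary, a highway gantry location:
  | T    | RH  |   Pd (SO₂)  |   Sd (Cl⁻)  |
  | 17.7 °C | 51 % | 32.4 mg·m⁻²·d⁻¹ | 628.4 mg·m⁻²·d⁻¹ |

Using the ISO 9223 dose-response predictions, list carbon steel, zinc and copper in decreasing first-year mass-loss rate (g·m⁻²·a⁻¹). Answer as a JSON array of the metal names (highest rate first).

carbon steel: temperature factor f = -0.054·(7.7) = -0.4158
  Pd branch = 1.77·Pd^0.52·e^(0.02·RH+f) = 19.76 μm/a
  Cl⁻ term: 0.102·628.4^0.62·exp(0.033·51+0.04·17.7) = 60.52
  sum: 19.76 + 60.52 → r_corr = 80.28 μm/a
  mass loss = 80.28 μm/a × 7.85 g/cm³ = 630.2 g·m⁻²·a⁻¹
zinc: f(T) = -0.071·(T−10) [T>10 °C] = -0.5467
  SO₂ term: 0.0129·32.4^0.44·exp(0.046·51-0.5467) = 0.3603
  Sd branch = 0.0175·Sd^0.57·e^(0.008·RH+0.085·T) = 4.663 μm/a
  r_corr = 0.3603 + 4.663 = 5.023 μm/a
  mass loss = 5.023 μm/a × 7.14 g/cm³ = 35.86 g·m⁻²·a⁻¹
copper: T>10 °C ⇒ hinge -0.080·(17.7−10) = -0.6160
  Pd branch = 0.0053·Pd^0.26·e^(0.059·RH+f) = 0.1433 μm/a
  Sd branch = 0.01025·Sd^0.27·e^(0.036·RH+0.049·T) = 0.8715 μm/a
  sum: 0.1433 + 0.8715 → r_corr = 1.015 μm/a
  mass loss = 1.015 μm/a × 8.96 g/cm³ = 9.093 g·m⁻²·a⁻¹
Ordering by g·m⁻²·a⁻¹: carbon steel (630) > zinc (35.9) > copper (9.09)

["carbon steel", "zinc", "copper"]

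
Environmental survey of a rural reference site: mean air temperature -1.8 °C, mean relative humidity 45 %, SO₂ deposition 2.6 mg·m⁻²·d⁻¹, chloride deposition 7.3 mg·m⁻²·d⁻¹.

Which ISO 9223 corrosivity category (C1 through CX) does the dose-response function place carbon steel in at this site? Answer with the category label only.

C2

carbon steel: temperature factor f = +0.150·(-11.8) = -1.7700
  SO₂ term: 1.77·2.6^0.52·exp(0.02·45-1.7700) = 1.219
  Sd branch = 0.102·Sd^0.62·e^(0.033·RH+0.04·T) = 1.437 μm/a
  r_corr = 1.219 + 1.437 = 2.656 μm/a
Category bounds: 1.3…25 μm/a bracket r_corr ⇒ C2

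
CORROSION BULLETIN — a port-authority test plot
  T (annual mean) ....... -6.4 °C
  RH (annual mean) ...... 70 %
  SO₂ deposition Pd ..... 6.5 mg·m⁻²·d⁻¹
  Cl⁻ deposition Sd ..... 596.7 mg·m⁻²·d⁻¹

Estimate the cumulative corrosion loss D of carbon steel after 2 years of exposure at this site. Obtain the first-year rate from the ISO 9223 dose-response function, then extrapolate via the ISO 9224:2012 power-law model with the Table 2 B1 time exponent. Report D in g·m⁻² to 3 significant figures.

carbon steel: f(T) = +0.150·(T−10) [T≤10 °C] = -2.4600
  SO₂ term: 1.77·6.5^0.52·exp(0.02·70-2.4600) = 1.623
  Sd branch = 0.102·Sd^0.62·e^(0.033·RH+0.04·T) = 41.84 μm/a
  r_corr = 1.623 + 41.84 = 43.46 μm/a
Long-term exponent b (ISO 9224 Table 2, B1) = 0.523
  D(2) = 43.46 × 2^0.523 = 43.46 × 1.437 = 62.46 μm
  Mass loss = 62.46 μm × 7.85 g/cm³ = 490.3 g·m⁻²

D(2) = 490 g·m⁻²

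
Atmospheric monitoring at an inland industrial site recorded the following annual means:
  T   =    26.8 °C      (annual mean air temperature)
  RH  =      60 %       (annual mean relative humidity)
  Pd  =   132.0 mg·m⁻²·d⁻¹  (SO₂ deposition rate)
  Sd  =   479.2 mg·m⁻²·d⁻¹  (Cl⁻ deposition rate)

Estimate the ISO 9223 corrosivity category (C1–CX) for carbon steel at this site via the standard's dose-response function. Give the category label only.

C5

carbon steel: f(T) = -0.054·(T−10) [T>10 °C] = -0.9072
  sulphur-dioxide contribution → 30.05 μm/a
  chloride contribution → 99.08 μm/a
  ⇒ r_corr(carbon steel) = 129.1 μm/a
129 μm/a falls in (80, 200] for carbon steel → category C5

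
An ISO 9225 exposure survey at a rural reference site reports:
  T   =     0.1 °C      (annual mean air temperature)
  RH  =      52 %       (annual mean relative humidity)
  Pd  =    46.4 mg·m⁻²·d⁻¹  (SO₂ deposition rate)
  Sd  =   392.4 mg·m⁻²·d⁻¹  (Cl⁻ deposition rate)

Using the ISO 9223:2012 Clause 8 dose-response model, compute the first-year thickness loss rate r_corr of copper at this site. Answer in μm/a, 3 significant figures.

copper: f(T) = +0.126·(T−10) [T≤10 °C] = -1.2474
  SO₂ term: 0.0053·46.4^0.26·exp(0.059·52-1.2474) = 0.08877
  Sd branch = 0.01025·Sd^0.27·e^(0.036·RH+0.049·T) = 0.3359 μm/a
  r_corr = 0.08877 + 0.3359 = 0.4246 μm/a

r_corr = 0.425 μm/a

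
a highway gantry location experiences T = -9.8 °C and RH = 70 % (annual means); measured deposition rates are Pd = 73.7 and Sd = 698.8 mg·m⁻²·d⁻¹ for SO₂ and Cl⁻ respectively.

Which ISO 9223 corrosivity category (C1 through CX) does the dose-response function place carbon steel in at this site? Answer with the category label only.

carbon steel: T≤10 °C ⇒ hinge +0.150·(-9.8−10) = -2.9700
  SO₂ term: 1.77·73.7^0.52·exp(0.02·70-2.9700) = 3.445
  Sd branch = 0.102·Sd^0.62·e^(0.033·RH+0.04·T) = 40.28 μm/a
  r_corr = 3.445 + 40.28 = 43.72 μm/a
43.7 μm/a falls in (25, 50] for carbon steel → category C3

C3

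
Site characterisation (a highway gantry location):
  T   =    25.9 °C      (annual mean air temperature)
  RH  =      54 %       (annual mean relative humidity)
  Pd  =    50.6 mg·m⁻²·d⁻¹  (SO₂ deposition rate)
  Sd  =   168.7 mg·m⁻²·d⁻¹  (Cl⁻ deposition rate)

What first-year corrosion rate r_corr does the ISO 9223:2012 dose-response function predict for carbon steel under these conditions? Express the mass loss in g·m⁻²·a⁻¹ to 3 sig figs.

carbon steel: temperature factor f = -0.054·(15.9) = -0.8586
  Pd branch = 1.77·Pd^0.52·e^(0.02·RH+f) = 16.99 μm/a
  Cl⁻ term: 0.102·168.7^0.62·exp(0.033·54+0.04·25.9) = 41.04
  sum: 16.99 + 41.04 → r_corr = 58.04 μm/a
Convert to mass loss: 58.04 μm/a × 7.85 g/cm³ = 455.6 g·m⁻²·a⁻¹

r_corr = 456 g·m⁻²·a⁻¹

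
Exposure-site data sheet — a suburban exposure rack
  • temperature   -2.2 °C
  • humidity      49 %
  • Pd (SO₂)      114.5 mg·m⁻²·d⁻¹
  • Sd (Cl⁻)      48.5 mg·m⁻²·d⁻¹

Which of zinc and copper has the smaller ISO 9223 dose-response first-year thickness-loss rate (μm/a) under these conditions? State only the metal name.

copper

zinc: temperature factor f = +0.038·(-12.2) = -0.4636
  SO₂ term: 0.0129·114.5^0.44·exp(0.046·49-0.4636) = 0.6223
  Cl⁻ term: 0.0175·48.5^0.57·exp(0.008·49+0.085·-2.2) = 0.1963
  sum: 0.6223 + 0.1963 → r_corr = 0.8186 μm/a
copper: temperature factor f = +0.126·(-12.2) = -1.5372
  SO₂ term: 0.0053·114.5^0.26·exp(0.059·49-1.5372) = 0.07039
  Cl⁻ term: 0.01025·48.5^0.27·exp(0.036·49+0.049·-2.2) = 0.1532
  sum: 0.07039 + 0.1532 → r_corr = 0.2236 μm/a
Ordering by μm/a: zinc (0.819) > copper (0.224)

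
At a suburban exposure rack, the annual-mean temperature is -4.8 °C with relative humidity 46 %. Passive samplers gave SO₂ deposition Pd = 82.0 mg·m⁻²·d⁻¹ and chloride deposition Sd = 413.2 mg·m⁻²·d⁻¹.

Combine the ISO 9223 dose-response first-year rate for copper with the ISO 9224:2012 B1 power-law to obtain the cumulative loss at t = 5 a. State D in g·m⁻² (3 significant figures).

D(5) = 6.68 g·m⁻²

copper: f(T) = +0.126·(T−10) [T≤10 °C] = -1.8648
  SO₂ term: 0.0053·82.0^0.26·exp(0.059·46-1.8648) = 0.03896
  Sd branch = 0.01025·Sd^0.27·e^(0.036·RH+0.049·T) = 0.2158 μm/a
  sum: 0.03896 + 0.2158 → r_corr = 0.2548 μm/a
Long-term exponent b (ISO 9224 Table 2, B1) = 0.667
  D(5) = 0.2548 × 5^0.667 = 0.2548 × 2.926 = 0.7455 μm
  Mass loss = 0.7455 μm × 8.96 g/cm³ = 6.679 g·m⁻²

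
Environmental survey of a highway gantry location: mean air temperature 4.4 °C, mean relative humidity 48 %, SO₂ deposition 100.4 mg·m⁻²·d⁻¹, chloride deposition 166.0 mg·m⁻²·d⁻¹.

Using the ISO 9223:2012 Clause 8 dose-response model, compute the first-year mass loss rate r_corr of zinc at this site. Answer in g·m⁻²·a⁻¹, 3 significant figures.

zinc: f(T) = +0.038·(T−10) [T≤10 °C] = -0.2128
  sulphur-dioxide contribution → 0.7209 μm/a
  chloride contribution → 0.6882 μm/a
  total first-year rate 1.409 μm/a
Convert to mass loss: 1.409 μm/a × 7.14 g/cm³ = 10.06 g·m⁻²·a⁻¹

r_corr = 10.1 g·m⁻²·a⁻¹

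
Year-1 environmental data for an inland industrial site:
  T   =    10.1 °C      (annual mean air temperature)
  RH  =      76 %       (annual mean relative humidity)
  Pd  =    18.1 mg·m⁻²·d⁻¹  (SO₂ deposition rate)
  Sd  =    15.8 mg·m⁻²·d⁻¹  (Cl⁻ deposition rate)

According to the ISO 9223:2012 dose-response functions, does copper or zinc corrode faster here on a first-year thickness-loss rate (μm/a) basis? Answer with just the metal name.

copper: T>10 °C ⇒ hinge -0.080·(10.1−10) = -0.0080
  SO₂ term: 0.0053·18.1^0.26·exp(0.059·76-0.0080) = 0.989
  Sd branch = 0.01025·Sd^0.27·e^(0.036·RH+0.049·T) = 0.5464 μm/a
  r_corr = 0.989 + 0.5464 = 1.535 μm/a
zinc: T>10 °C ⇒ hinge -0.071·(10.1−10) = -0.0071
  SO₂ term: 0.0129·18.1^0.44·exp(0.046·76-0.0071) = 1.511
  Sd branch = 0.0175·Sd^0.57·e^(0.008·RH+0.085·T) = 0.3657 μm/a
  sum: 1.511 + 0.3657 → r_corr = 1.876 μm/a
Ordering by μm/a: zinc (1.88) > copper (1.54)

zinc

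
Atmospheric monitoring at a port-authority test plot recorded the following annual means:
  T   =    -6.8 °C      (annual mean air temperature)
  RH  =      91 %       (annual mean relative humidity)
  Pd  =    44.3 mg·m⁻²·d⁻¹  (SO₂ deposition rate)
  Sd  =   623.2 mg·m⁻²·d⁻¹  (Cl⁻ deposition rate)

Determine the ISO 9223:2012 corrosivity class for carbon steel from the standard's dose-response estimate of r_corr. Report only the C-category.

carbon steel: T≤10 °C ⇒ hinge +0.150·(-6.8−10) = -2.5200
  sulphur-dioxide contribution → 6.311 μm/a
  chloride contribution → 84.59 μm/a
  total first-year rate 90.9 μm/a
Category bounds: 80…200 μm/a bracket r_corr ⇒ C5

C5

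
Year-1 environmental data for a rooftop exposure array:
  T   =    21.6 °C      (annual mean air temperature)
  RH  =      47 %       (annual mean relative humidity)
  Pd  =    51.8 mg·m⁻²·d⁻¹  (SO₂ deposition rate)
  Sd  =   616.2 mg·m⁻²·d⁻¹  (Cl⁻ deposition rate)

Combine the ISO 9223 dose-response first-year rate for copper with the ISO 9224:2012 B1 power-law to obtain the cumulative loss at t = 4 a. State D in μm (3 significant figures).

D(4) = 2.53 μm

copper: f(T) = -0.080·(T−10) [T>10 °C] = -0.9280
  SO₂ term: 0.0053·51.8^0.26·exp(0.059·47-0.9280) = 0.0936
  Sd branch = 0.01025·Sd^0.27·e^(0.036·RH+0.049·T) = 0.9087 μm/a
  r_corr = 0.0936 + 0.9087 = 1.002 μm/a
Power-law: D(4) = r_corr · 4^0.667
  D(4) = 1.002 × 4^0.667 = 1.002 × 2.521 = 2.527 μm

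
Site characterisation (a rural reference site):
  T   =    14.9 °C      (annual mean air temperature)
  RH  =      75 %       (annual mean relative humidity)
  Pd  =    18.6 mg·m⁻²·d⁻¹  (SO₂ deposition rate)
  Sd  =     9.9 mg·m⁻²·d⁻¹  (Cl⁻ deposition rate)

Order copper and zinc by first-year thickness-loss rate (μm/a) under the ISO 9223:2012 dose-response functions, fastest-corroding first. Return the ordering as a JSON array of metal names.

["zinc", "copper"]

copper: temperature factor f = -0.080·(4.9) = -0.3920
  SO₂ term: 0.0053·18.6^0.26·exp(0.059·75-0.3920) = 0.6395
  Sd branch = 0.01025·Sd^0.27·e^(0.036·RH+0.049·T) = 0.5878 μm/a
  sum: 0.6395 + 0.5878 → r_corr = 1.227 μm/a
zinc: temperature factor f = -0.071·(4.9) = -0.3479
  SO₂ term: 0.0129·18.6^0.44·exp(0.046·75-0.3479) = 1.038
  Cl⁻ term: 0.0175·9.9^0.57·exp(0.008·75+0.085·14.9) = 0.418
  r_corr = 1.038 + 0.418 = 1.456 μm/a
Ordering by μm/a: zinc (1.46) > copper (1.23)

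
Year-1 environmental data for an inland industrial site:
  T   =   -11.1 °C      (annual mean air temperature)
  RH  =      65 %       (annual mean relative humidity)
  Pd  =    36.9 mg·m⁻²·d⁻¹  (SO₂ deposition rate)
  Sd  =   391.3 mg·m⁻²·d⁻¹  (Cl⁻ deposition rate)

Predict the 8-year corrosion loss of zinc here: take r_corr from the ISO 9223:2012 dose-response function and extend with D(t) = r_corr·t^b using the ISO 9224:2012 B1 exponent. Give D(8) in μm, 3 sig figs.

D(8) = 4.92 μm

zinc: T≤10 °C ⇒ hinge +0.038·(-11.1−10) = -0.8018
  Pd branch = 0.0129·Pd^0.44·e^(0.046·RH+f) = 0.5629 μm/a
  Cl⁻ term: 0.0175·391.3^0.57·exp(0.008·65+0.085·-11.1) = 0.3442
  r_corr = 0.5629 + 0.3442 = 0.9071 μm/a
ISO 9224: D(t) = r_corr · t^b with b = 0.813 (zinc, B1)
  D(8) = 0.9071 × 8^0.813 = 0.9071 × 5.423 = 4.919 μm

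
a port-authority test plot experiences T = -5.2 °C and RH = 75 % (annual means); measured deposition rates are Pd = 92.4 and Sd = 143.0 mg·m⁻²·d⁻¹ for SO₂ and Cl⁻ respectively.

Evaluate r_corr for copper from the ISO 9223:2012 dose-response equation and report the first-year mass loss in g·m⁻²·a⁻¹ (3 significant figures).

copper: f(T) = +0.126·(T−10) [T≤10 °C] = -1.9152
  SO₂ term: 0.0053·92.4^0.26·exp(0.059·75-1.9152) = 0.2115
  Sd branch = 0.01025·Sd^0.27·e^(0.036·RH+0.049·T) = 0.4514 μm/a
  sum: 0.2115 + 0.4514 → r_corr = 0.663 μm/a
Convert to mass loss: 0.663 μm/a × 8.96 g/cm³ = 5.94 g·m⁻²·a⁻¹

r_corr = 5.94 g·m⁻²·a⁻¹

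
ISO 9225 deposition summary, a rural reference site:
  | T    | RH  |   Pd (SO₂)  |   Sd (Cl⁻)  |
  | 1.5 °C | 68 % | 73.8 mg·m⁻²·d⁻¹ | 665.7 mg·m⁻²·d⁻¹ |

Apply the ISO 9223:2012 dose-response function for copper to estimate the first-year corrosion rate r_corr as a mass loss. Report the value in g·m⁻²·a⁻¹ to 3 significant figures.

r_corr = 9.36 g·m⁻²·a⁻¹

copper: T≤10 °C ⇒ hinge +0.126·(1.5−10) = -1.0710
  SO₂ term: 0.0053·73.8^0.26·exp(0.059·68-1.0710) = 0.3071
  Sd branch = 0.01025·Sd^0.27·e^(0.036·RH+0.049·T) = 0.738 μm/a
  r_corr = 0.3071 + 0.738 = 1.045 μm/a
Convert to mass loss: 1.045 μm/a × 8.96 g/cm³ = 9.364 g·m⁻²·a⁻¹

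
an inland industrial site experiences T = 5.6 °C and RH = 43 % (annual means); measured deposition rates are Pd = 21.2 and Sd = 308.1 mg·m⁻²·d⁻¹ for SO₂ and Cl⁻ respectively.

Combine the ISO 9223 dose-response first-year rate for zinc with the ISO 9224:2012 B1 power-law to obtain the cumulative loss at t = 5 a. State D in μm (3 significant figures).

zinc: temperature factor f = +0.038·(-4.4) = -0.1672
  Pd branch = 0.0129·Pd^0.44·e^(0.046·RH+f) = 0.3024 μm/a
  Cl⁻ term: 0.0175·308.1^0.57·exp(0.008·43+0.085·5.6) = 1.042
  sum: 0.3024 + 1.042 → r_corr = 1.344 μm/a
Power-law: D(5) = r_corr · 5^0.813
  D(5) = 1.344 × 5^0.813 = 1.344 × 3.701 = 4.974 μm

D(5) = 4.97 μm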